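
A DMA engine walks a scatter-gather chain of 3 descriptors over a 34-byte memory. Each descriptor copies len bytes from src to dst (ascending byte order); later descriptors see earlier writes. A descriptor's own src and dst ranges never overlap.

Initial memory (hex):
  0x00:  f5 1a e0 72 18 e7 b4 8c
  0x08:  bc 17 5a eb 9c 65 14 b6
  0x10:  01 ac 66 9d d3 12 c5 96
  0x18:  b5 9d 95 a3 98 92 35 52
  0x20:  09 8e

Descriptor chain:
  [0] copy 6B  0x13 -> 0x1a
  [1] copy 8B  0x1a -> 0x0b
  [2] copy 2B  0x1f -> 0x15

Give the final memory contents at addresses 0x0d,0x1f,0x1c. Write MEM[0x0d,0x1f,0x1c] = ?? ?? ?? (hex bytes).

MEM[0x0d,0x1f,0x1c] = 12 b5 12

#0 dst[0x1a+6] := {0x9d,0xd3,0x12,0xc5,0x96,0xb5}
#1 dst[0x0b+8] := {0x9d,0xd3,0x12,0xc5,0x96,0xb5,0x09,0x8e}
#2 dst[0x15+2] := {0xb5,0x09}
query mem[0x0d]=0x12, mem[0x1f]=0xb5, mem[0x1c]=0x12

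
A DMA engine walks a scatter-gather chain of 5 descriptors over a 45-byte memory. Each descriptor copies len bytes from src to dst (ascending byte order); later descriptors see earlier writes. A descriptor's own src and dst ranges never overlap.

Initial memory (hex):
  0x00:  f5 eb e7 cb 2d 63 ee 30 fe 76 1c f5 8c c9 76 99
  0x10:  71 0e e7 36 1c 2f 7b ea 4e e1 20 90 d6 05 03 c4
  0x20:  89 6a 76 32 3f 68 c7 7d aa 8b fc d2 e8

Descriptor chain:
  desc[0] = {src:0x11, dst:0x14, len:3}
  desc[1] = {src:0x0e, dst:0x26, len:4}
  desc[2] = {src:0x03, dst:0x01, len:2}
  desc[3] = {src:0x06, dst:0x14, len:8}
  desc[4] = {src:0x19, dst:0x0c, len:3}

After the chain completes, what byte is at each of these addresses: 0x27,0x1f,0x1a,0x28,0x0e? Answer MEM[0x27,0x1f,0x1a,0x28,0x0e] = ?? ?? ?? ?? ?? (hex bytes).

#0 dst[0x14+3] := {0x0e,0xe7,0x36}
#1 dst[0x26+4] := {0x76,0x99,0x71,0x0e}
#2 dst[0x01+2] := {0xcb,0x2d}
#3 dst[0x14+8] := {0xee,0x30,0xfe,0x76,0x1c,0xf5,0x8c,0xc9}
#4 dst[0x0c+3] := {0xf5,0x8c,0xc9}
query mem[0x27]=0x99, mem[0x1f]=0xc4, mem[0x1a]=0x8c, mem[0x28]=0x71, mem[0x0e]=0xc9

MEM[0x27,0x1f,0x1a,0x28,0x0e] = 99 c4 8c 71 c9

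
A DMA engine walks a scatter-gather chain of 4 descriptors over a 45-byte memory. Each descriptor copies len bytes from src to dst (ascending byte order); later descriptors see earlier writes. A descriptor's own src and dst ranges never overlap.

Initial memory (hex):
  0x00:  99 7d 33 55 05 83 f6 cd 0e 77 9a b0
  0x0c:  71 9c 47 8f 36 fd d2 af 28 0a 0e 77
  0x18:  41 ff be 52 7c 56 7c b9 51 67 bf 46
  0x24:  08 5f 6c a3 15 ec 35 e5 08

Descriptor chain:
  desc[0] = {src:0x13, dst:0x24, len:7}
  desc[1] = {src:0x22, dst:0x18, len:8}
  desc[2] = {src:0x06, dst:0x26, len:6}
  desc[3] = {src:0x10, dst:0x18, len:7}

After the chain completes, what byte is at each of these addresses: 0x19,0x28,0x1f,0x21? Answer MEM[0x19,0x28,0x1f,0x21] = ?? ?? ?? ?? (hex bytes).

MEM[0x19,0x28,0x1f,0x21] = fd 0e 41 67

  after D0: wrote 7B at 0x24 = af280a0e7741ff
  after D1: wrote 8B at 0x18 = bf46af280a0e7741
  after D2: wrote 6B at 0x26 = f6cd0e779ab0
  after D3: wrote 7B at 0x18 = 36fdd2af280a0e
query mem[0x19]=0xfd, mem[0x28]=0x0e, mem[0x1f]=0x41, mem[0x21]=0x67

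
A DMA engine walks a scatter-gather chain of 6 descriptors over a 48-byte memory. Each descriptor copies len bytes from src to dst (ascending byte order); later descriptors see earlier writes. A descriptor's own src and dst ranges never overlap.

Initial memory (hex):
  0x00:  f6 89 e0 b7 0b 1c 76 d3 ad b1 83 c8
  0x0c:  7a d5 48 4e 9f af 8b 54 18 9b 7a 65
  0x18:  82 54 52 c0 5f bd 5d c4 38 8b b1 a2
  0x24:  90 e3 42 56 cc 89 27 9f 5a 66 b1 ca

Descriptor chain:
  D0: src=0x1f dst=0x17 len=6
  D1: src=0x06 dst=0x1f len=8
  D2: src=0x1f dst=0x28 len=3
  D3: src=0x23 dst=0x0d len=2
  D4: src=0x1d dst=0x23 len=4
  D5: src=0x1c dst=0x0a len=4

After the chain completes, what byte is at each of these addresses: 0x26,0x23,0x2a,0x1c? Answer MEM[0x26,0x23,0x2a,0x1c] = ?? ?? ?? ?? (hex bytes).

MEM[0x26,0x23,0x2a,0x1c] = d3 bd ad 90

D0: mem[0x17..0x1c] <- [c4 38 8b b1 a2 90]
D1: mem[0x1f..0x26] <- [76 d3 ad b1 83 c8 7a d5]
D2: mem[0x28..0x2a] <- [76 d3 ad]
D3: mem[0x0d..0x0e] <- [83 c8]
D4: mem[0x23..0x26] <- [bd 5d 76 d3]
D5: mem[0x0a..0x0d] <- [90 bd 5d 76]
query mem[0x26]=0xd3, mem[0x23]=0xbd, mem[0x2a]=0xad, mem[0x1c]=0x90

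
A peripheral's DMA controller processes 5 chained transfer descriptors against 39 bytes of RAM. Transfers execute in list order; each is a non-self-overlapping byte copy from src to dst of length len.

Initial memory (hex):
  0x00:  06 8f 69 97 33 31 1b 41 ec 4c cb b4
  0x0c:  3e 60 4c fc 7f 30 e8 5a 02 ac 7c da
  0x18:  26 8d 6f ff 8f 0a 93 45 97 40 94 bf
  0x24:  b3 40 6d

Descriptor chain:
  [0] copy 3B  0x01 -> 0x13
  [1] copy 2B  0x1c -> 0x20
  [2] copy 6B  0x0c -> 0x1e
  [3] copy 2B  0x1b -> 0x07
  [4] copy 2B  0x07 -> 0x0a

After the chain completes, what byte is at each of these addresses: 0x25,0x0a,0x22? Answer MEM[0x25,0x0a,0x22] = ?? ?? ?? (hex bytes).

D0: mem[0x13..0x15] <- [8f 69 97]
D1: mem[0x20..0x21] <- [8f 0a]
D2: mem[0x1e..0x23] <- [3e 60 4c fc 7f 30]
D3: mem[0x07..0x08] <- [ff 8f]
D4: mem[0x0a..0x0b] <- [ff 8f]
query mem[0x25]=0x40, mem[0x0a]=0xff, mem[0x22]=0x7f

MEM[0x25,0x0a,0x22] = 40 ff 7f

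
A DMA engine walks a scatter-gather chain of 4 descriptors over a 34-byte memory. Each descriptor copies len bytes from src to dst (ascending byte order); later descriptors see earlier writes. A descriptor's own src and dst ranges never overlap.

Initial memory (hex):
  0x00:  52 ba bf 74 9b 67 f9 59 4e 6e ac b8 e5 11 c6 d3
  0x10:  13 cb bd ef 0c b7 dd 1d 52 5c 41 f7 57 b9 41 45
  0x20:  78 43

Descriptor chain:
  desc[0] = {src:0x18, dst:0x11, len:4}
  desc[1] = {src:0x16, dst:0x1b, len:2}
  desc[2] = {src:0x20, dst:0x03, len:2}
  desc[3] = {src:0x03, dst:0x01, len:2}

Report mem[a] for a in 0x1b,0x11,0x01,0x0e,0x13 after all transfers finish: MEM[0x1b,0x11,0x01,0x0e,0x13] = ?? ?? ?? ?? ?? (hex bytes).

  after D0: wrote 4B at 0x11 = 525c41f7
  after D1: wrote 2B at 0x1b = dd1d
  after D2: wrote 2B at 0x03 = 7843
  after D3: wrote 2B at 0x01 = 7843
query mem[0x1b]=0xdd, mem[0x11]=0x52, mem[0x01]=0x78, mem[0x0e]=0xc6, mem[0x13]=0x41

MEM[0x1b,0x11,0x01,0x0e,0x13] = dd 52 78 c6 41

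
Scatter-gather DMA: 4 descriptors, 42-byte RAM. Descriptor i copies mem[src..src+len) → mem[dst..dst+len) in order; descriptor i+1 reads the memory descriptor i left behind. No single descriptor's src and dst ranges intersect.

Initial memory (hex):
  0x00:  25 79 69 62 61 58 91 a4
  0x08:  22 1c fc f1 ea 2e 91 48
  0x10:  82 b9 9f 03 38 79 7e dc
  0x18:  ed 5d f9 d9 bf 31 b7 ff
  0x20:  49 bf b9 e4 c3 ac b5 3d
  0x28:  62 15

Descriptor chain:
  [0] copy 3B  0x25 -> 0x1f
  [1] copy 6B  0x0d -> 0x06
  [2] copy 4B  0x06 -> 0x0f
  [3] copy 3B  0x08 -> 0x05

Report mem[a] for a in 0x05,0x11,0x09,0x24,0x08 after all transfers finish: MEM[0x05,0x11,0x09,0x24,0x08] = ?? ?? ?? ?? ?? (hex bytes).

MEM[0x05,0x11,0x09,0x24,0x08] = 48 48 82 c3 48

D0: mem[0x1f..0x21] <- [ac b5 3d]
D1: mem[0x06..0x0b] <- [2e 91 48 82 b9 9f]
D2: mem[0x0f..0x12] <- [2e 91 48 82]
D3: mem[0x05..0x07] <- [48 82 b9]
query mem[0x05]=0x48, mem[0x11]=0x48, mem[0x09]=0x82, mem[0x24]=0xc3, mem[0x08]=0x48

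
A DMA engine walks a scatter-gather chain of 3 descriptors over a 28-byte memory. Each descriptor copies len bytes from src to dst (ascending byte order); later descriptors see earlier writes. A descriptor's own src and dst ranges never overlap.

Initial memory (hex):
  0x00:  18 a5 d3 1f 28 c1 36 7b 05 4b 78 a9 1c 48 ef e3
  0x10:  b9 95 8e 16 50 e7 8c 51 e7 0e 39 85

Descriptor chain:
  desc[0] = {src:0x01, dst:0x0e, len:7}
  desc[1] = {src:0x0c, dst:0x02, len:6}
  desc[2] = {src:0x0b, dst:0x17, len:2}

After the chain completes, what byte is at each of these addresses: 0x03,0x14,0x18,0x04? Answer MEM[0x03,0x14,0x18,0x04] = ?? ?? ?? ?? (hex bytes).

[0] 0x01->0x0e len=7 : a5 d3 1f 28 c1 36 7b
[1] 0x0c->0x02 len=6 : 1c 48 a5 d3 1f 28
[2] 0x0b->0x17 len=2 : a9 1c
query mem[0x03]=0x48, mem[0x14]=0x7b, mem[0x18]=0x1c, mem[0x04]=0xa5

MEM[0x03,0x14,0x18,0x04] = 48 7b 1c a5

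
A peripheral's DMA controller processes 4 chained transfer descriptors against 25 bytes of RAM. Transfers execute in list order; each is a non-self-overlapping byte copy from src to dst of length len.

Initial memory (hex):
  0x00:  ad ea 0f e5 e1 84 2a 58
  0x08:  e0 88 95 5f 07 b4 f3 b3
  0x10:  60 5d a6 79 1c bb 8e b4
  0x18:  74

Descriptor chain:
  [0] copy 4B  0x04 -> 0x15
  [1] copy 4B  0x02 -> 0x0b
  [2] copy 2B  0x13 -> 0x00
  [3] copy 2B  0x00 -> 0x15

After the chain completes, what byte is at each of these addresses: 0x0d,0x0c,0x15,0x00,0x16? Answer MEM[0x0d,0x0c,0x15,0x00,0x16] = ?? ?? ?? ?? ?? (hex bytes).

D0: mem[0x15..0x18] <- [e1 84 2a 58]
D1: mem[0x0b..0x0e] <- [0f e5 e1 84]
D2: mem[0x00..0x01] <- [79 1c]
D3: mem[0x15..0x16] <- [79 1c]
query mem[0x0d]=0xe1, mem[0x0c]=0xe5, mem[0x15]=0x79, mem[0x00]=0x79, mem[0x16]=0x1c

MEM[0x0d,0x0c,0x15,0x00,0x16] = e1 e5 79 79 1c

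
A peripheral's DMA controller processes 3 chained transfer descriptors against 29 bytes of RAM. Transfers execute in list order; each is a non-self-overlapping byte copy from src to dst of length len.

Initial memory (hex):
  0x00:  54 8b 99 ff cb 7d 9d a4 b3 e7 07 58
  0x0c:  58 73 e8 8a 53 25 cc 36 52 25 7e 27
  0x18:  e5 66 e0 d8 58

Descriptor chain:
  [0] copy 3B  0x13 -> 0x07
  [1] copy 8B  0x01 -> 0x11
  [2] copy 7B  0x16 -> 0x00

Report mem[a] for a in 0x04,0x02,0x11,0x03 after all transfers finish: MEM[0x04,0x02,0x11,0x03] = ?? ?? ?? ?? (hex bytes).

MEM[0x04,0x02,0x11,0x03] = e0 52 8b 66

#0 dst[0x07+3] := {0x36,0x52,0x25}
#1 dst[0x11+8] := {0x8b,0x99,0xff,0xcb,0x7d,0x9d,0x36,0x52}
#2 dst[0x00+7] := {0x9d,0x36,0x52,0x66,0xe0,0xd8,0x58}
query mem[0x04]=0xe0, mem[0x02]=0x52, mem[0x11]=0x8b, mem[0x03]=0x66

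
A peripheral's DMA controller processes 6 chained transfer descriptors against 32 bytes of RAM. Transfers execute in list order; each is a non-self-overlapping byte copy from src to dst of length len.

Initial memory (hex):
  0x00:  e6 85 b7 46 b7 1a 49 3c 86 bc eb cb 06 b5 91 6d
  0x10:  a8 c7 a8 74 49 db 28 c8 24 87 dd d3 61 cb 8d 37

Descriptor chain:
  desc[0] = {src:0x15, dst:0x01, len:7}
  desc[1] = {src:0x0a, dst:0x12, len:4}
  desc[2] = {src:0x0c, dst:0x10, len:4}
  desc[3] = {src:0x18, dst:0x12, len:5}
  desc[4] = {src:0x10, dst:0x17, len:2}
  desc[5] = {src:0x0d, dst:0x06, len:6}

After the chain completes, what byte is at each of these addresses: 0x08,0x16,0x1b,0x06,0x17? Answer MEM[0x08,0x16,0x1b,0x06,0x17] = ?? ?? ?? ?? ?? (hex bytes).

#0 dst[0x01+7] := {0xdb,0x28,0xc8,0x24,0x87,0xdd,0xd3}
#1 dst[0x12+4] := {0xeb,0xcb,0x06,0xb5}
#2 dst[0x10+4] := {0x06,0xb5,0x91,0x6d}
#3 dst[0x12+5] := {0x24,0x87,0xdd,0xd3,0x61}
#4 dst[0x17+2] := {0x06,0xb5}
#5 dst[0x06+6] := {0xb5,0x91,0x6d,0x06,0xb5,0x24}
query mem[0x08]=0x6d, mem[0x16]=0x61, mem[0x1b]=0xd3, mem[0x06]=0xb5, mem[0x17]=0x06

MEM[0x08,0x16,0x1b,0x06,0x17] = 6d 61 d3 b5 06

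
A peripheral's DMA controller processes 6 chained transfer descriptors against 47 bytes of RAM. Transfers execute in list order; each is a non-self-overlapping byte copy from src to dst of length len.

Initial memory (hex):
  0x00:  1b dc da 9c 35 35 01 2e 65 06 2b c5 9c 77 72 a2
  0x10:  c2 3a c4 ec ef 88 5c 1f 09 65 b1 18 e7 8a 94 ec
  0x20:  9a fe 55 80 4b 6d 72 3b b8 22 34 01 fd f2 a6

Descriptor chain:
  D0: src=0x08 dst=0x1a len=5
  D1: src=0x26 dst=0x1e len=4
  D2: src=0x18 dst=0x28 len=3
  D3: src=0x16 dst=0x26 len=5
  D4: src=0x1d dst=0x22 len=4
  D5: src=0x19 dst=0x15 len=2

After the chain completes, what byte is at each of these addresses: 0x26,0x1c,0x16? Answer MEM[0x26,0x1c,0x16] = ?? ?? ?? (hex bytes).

MEM[0x26,0x1c,0x16] = 5c 2b 65

  after D0: wrote 5B at 0x1a = 65062bc59c
  after D1: wrote 4B at 0x1e = 723bb822
  after D2: wrote 3B at 0x28 = 096565
  after D3: wrote 5B at 0x26 = 5c1f096565
  after D4: wrote 4B at 0x22 = c5723bb8
  after D5: wrote 2B at 0x15 = 6565
query mem[0x26]=0x5c, mem[0x1c]=0x2b, mem[0x16]=0x65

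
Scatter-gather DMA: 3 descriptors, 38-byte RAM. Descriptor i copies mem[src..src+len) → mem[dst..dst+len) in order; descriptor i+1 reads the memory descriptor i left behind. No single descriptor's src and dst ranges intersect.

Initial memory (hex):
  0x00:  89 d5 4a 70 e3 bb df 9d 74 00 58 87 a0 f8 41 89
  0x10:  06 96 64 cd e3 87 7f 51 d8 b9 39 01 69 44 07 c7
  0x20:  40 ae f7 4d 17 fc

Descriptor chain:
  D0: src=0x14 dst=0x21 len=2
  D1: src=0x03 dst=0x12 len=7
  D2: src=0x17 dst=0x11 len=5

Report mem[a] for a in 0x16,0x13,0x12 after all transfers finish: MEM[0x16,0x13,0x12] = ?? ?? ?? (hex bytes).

  after D0: wrote 2B at 0x21 = e387
  after D1: wrote 7B at 0x12 = 70e3bbdf9d7400
  after D2: wrote 5B at 0x11 = 7400b93901
query mem[0x16]=0x9d, mem[0x13]=0xb9, mem[0x12]=0x00

MEM[0x16,0x13,0x12] = 9d b9 00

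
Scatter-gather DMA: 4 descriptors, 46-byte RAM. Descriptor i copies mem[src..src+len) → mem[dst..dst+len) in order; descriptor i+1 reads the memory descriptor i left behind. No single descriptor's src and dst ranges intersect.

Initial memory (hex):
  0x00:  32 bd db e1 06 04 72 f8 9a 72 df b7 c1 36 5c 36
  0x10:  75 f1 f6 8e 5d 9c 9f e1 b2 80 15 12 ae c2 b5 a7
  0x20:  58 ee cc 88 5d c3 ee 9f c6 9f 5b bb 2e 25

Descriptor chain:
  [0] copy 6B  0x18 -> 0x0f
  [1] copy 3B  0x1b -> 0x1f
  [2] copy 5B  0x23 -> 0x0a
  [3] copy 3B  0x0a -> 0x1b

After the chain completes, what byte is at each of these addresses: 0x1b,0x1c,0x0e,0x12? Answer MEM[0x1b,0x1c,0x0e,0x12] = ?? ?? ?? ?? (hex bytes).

MEM[0x1b,0x1c,0x0e,0x12] = 88 5d 9f 12

#0 dst[0x0f+6] := {0xb2,0x80,0x15,0x12,0xae,0xc2}
#1 dst[0x1f+3] := {0x12,0xae,0xc2}
#2 dst[0x0a+5] := {0x88,0x5d,0xc3,0xee,0x9f}
#3 dst[0x1b+3] := {0x88,0x5d,0xc3}
query mem[0x1b]=0x88, mem[0x1c]=0x5d, mem[0x0e]=0x9f, mem[0x12]=0x12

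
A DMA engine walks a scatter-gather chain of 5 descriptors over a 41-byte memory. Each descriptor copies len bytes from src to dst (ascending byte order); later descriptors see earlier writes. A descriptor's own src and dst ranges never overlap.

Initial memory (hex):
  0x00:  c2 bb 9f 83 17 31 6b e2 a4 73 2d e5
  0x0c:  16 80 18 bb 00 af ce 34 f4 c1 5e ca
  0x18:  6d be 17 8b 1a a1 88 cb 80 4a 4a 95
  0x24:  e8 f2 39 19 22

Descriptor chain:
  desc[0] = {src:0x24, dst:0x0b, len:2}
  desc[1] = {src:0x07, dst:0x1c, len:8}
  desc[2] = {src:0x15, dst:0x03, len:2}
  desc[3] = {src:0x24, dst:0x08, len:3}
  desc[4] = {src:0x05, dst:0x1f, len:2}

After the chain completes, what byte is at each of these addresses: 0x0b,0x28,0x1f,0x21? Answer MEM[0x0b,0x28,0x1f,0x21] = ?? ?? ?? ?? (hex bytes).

#0 dst[0x0b+2] := {0xe8,0xf2}
#1 dst[0x1c+8] := {0xe2,0xa4,0x73,0x2d,0xe8,0xf2,0x80,0x18}
#2 dst[0x03+2] := {0xc1,0x5e}
#3 dst[0x08+3] := {0xe8,0xf2,0x39}
#4 dst[0x1f+2] := {0x31,0x6b}
query mem[0x0b]=0xe8, mem[0x28]=0x22, mem[0x1f]=0x31, mem[0x21]=0xf2

MEM[0x0b,0x28,0x1f,0x21] = e8 22 31 f2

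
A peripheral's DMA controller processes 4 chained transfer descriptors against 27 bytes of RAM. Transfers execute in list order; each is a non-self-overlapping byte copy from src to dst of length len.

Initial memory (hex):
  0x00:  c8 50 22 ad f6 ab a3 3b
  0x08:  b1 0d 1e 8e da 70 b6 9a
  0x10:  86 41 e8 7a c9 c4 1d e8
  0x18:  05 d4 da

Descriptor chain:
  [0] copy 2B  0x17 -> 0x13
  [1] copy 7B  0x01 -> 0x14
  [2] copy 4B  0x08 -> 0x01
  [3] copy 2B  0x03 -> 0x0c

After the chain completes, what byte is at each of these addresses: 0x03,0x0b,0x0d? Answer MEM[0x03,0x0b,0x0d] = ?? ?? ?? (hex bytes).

MEM[0x03,0x0b,0x0d] = 1e 8e 8e

[0] 0x17->0x13 len=2 : e8 05
[1] 0x01->0x14 len=7 : 50 22 ad f6 ab a3 3b
[2] 0x08->0x01 len=4 : b1 0d 1e 8e
[3] 0x03->0x0c len=2 : 1e 8e
query mem[0x03]=0x1e, mem[0x0b]=0x8e, mem[0x0d]=0x8e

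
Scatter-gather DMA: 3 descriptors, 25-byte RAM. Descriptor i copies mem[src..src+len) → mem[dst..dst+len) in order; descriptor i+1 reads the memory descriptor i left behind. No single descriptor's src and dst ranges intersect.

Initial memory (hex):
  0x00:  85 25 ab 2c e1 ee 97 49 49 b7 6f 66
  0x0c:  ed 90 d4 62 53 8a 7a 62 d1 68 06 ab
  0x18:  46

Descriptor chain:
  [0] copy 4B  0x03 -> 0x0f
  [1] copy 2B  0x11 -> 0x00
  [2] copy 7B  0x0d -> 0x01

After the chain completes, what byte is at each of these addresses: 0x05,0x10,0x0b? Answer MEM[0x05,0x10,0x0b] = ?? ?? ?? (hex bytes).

MEM[0x05,0x10,0x0b] = ee e1 66

[0] 0x03->0x0f len=4 : 2c e1 ee 97
[1] 0x11->0x00 len=2 : ee 97
[2] 0x0d->0x01 len=7 : 90 d4 2c e1 ee 97 62
query mem[0x05]=0xee, mem[0x10]=0xe1, mem[0x0b]=0x66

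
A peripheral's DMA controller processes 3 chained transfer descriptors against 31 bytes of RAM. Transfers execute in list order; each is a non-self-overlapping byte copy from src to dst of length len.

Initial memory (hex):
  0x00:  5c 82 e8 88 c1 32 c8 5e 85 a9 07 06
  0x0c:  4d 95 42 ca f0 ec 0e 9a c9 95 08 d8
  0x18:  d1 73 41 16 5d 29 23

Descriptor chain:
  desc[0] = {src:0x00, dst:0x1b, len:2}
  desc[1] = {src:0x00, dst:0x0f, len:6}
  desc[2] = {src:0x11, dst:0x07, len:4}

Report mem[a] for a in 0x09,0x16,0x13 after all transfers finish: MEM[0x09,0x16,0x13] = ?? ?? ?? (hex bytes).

MEM[0x09,0x16,0x13] = c1 08 c1

D0: mem[0x1b..0x1c] <- [5c 82]
D1: mem[0x0f..0x14] <- [5c 82 e8 88 c1 32]
D2: mem[0x07..0x0a] <- [e8 88 c1 32]
query mem[0x09]=0xc1, mem[0x16]=0x08, mem[0x13]=0xc1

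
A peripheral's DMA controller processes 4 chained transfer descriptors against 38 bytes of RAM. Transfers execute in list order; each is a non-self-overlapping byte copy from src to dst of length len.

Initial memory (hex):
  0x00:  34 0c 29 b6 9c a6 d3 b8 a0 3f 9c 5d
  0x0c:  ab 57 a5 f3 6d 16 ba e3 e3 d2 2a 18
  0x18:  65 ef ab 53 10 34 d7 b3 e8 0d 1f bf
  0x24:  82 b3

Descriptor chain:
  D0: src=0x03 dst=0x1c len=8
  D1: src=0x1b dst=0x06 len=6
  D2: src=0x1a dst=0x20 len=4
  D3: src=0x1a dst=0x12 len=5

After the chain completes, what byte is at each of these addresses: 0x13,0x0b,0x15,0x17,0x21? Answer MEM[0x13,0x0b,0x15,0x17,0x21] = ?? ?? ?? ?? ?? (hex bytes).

MEM[0x13,0x0b,0x15,0x17,0x21] = 53 b8 9c 18 53

D0: mem[0x1c..0x23] <- [b6 9c a6 d3 b8 a0 3f 9c]
D1: mem[0x06..0x0b] <- [53 b6 9c a6 d3 b8]
D2: mem[0x20..0x23] <- [ab 53 b6 9c]
D3: mem[0x12..0x16] <- [ab 53 b6 9c a6]
query mem[0x13]=0x53, mem[0x0b]=0xb8, mem[0x15]=0x9c, mem[0x17]=0x18, mem[0x21]=0x53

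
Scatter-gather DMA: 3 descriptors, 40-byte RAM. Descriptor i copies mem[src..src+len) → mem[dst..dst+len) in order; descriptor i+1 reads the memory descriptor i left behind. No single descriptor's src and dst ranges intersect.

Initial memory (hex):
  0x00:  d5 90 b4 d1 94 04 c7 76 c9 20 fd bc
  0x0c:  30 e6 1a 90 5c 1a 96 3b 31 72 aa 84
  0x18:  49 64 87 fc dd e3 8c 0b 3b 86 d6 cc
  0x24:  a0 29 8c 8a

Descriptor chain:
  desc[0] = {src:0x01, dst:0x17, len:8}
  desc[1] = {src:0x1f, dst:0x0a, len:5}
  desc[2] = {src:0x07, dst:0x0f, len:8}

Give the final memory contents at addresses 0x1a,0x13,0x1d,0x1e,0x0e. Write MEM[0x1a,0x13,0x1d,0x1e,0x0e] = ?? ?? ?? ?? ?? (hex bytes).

MEM[0x1a,0x13,0x1d,0x1e,0x0e] = 94 3b 76 c9 cc

D0: mem[0x17..0x1e] <- [90 b4 d1 94 04 c7 76 c9]
D1: mem[0x0a..0x0e] <- [0b 3b 86 d6 cc]
D2: mem[0x0f..0x16] <- [76 c9 20 0b 3b 86 d6 cc]
query mem[0x1a]=0x94, mem[0x13]=0x3b, mem[0x1d]=0x76, mem[0x1e]=0xc9, mem[0x0e]=0xcc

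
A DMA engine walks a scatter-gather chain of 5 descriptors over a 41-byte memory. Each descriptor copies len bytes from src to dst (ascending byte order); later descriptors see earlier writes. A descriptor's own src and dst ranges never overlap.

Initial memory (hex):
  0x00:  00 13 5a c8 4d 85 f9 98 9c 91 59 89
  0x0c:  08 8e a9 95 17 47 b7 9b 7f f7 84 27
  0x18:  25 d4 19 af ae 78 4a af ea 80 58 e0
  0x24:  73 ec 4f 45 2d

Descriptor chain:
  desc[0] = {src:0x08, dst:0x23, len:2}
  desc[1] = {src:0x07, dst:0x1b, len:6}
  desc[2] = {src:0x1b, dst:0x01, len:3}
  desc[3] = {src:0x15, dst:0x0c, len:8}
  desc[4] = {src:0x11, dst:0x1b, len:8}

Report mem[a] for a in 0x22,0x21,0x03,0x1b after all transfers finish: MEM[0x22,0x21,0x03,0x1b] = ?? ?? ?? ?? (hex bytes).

[0] 0x08->0x23 len=2 : 9c 91
[1] 0x07->0x1b len=6 : 98 9c 91 59 89 08
[2] 0x1b->0x01 len=3 : 98 9c 91
[3] 0x15->0x0c len=8 : f7 84 27 25 d4 19 98 9c
[4] 0x11->0x1b len=8 : 19 98 9c 7f f7 84 27 25
query mem[0x22]=0x25, mem[0x21]=0x27, mem[0x03]=0x91, mem[0x1b]=0x19

MEM[0x22,0x21,0x03,0x1b] = 25 27 91 19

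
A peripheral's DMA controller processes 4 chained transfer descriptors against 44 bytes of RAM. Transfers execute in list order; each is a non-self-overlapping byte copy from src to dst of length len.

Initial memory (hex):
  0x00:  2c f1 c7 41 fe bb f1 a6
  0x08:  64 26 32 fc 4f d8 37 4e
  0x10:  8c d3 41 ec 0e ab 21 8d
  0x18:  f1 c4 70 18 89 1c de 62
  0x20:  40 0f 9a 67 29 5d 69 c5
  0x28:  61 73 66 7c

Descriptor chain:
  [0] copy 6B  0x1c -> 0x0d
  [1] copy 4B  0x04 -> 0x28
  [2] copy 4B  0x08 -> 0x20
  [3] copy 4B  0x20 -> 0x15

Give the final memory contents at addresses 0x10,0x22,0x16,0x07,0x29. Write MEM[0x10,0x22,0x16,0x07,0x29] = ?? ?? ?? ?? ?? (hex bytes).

MEM[0x10,0x22,0x16,0x07,0x29] = 62 32 26 a6 bb

#0 dst[0x0d+6] := {0x89,0x1c,0xde,0x62,0x40,0x0f}
#1 dst[0x28+4] := {0xfe,0xbb,0xf1,0xa6}
#2 dst[0x20+4] := {0x64,0x26,0x32,0xfc}
#3 dst[0x15+4] := {0x64,0x26,0x32,0xfc}
query mem[0x10]=0x62, mem[0x22]=0x32, mem[0x16]=0x26, mem[0x07]=0xa6, mem[0x29]=0xbb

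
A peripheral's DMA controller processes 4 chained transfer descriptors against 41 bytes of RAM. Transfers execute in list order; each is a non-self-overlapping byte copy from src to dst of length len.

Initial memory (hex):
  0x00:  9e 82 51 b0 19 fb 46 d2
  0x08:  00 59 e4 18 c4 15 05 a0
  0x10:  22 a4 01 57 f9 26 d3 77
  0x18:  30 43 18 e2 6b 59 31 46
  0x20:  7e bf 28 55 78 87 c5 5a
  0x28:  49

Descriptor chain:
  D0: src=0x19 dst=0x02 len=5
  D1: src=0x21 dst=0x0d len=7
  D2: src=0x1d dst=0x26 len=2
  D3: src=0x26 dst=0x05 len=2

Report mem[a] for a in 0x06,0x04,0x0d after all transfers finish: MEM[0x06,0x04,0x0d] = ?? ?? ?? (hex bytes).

#0 dst[0x02+5] := {0x43,0x18,0xe2,0x6b,0x59}
#1 dst[0x0d+7] := {0xbf,0x28,0x55,0x78,0x87,0xc5,0x5a}
#2 dst[0x26+2] := {0x59,0x31}
#3 dst[0x05+2] := {0x59,0x31}
query mem[0x06]=0x31, mem[0x04]=0xe2, mem[0x0d]=0xbf

MEM[0x06,0x04,0x0d] = 31 e2 bf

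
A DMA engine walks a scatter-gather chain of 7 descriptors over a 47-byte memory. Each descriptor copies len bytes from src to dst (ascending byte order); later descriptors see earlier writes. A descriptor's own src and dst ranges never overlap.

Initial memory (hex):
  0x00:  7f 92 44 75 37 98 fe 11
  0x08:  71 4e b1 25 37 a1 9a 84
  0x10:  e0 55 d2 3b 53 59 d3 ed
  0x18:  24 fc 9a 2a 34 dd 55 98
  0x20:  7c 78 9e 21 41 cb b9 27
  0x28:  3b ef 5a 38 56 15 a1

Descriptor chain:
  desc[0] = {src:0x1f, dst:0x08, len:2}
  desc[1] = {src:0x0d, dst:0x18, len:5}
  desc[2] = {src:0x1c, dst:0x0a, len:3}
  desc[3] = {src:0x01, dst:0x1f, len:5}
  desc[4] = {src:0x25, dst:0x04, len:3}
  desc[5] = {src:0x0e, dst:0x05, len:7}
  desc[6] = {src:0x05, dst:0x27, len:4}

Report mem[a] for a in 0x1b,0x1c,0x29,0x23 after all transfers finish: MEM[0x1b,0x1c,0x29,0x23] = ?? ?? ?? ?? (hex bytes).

[0] 0x1f->0x08 len=2 : 98 7c
[1] 0x0d->0x18 len=5 : a1 9a 84 e0 55
[2] 0x1c->0x0a len=3 : 55 dd 55
[3] 0x01->0x1f len=5 : 92 44 75 37 98
[4] 0x25->0x04 len=3 : cb b9 27
[5] 0x0e->0x05 len=7 : 9a 84 e0 55 d2 3b 53
[6] 0x05->0x27 len=4 : 9a 84 e0 55
query mem[0x1b]=0xe0, mem[0x1c]=0x55, mem[0x29]=0xe0, mem[0x23]=0x98

MEM[0x1b,0x1c,0x29,0x23] = e0 55 e0 98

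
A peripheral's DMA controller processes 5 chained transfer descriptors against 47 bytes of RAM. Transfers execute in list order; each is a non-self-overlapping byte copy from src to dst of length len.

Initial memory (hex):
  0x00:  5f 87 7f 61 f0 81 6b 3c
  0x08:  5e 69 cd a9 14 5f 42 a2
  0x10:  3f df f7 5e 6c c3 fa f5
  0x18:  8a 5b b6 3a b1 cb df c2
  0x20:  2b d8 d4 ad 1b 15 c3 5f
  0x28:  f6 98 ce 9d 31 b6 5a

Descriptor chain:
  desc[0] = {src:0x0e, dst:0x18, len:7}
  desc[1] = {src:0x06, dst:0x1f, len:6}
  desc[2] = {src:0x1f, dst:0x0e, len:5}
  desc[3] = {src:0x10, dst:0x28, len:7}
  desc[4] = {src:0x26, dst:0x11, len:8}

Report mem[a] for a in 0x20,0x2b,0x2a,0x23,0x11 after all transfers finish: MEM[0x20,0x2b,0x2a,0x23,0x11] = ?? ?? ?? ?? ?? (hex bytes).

#0 dst[0x18+7] := {0x42,0xa2,0x3f,0xdf,0xf7,0x5e,0x6c}
#1 dst[0x1f+6] := {0x6b,0x3c,0x5e,0x69,0xcd,0xa9}
#2 dst[0x0e+5] := {0x6b,0x3c,0x5e,0x69,0xcd}
#3 dst[0x28+7] := {0x5e,0x69,0xcd,0x5e,0x6c,0xc3,0xfa}
#4 dst[0x11+8] := {0xc3,0x5f,0x5e,0x69,0xcd,0x5e,0x6c,0xc3}
query mem[0x20]=0x3c, mem[0x2b]=0x5e, mem[0x2a]=0xcd, mem[0x23]=0xcd, mem[0x11]=0xc3

MEM[0x20,0x2b,0x2a,0x23,0x11] = 3c 5e cd cd c3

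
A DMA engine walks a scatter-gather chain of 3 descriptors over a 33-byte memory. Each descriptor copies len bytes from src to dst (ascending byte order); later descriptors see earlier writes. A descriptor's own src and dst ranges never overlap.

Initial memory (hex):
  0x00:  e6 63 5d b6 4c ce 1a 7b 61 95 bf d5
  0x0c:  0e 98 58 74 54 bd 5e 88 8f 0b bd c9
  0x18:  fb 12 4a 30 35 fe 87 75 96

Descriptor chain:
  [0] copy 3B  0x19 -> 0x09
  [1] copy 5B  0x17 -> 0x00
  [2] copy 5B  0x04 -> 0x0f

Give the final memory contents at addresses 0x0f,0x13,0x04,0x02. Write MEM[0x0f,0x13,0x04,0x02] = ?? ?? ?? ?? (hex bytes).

  after D0: wrote 3B at 0x09 = 124a30
  after D1: wrote 5B at 0x00 = c9fb124a30
  after D2: wrote 5B at 0x0f = 30ce1a7b61
query mem[0x0f]=0x30, mem[0x13]=0x61, mem[0x04]=0x30, mem[0x02]=0x12

MEM[0x0f,0x13,0x04,0x02] = 30 61 30 12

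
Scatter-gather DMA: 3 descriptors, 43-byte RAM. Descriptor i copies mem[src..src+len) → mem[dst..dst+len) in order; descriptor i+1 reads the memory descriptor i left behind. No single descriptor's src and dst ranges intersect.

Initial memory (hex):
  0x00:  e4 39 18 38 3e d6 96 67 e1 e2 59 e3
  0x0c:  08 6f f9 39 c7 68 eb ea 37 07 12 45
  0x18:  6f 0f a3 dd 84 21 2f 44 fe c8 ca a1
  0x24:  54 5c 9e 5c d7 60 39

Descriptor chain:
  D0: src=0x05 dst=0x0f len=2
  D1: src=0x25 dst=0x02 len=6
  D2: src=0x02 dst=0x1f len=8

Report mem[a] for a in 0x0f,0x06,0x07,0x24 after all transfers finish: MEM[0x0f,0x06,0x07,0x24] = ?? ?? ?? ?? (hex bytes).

  after D0: wrote 2B at 0x0f = d696
  after D1: wrote 6B at 0x02 = 5c9e5cd76039
  after D2: wrote 8B at 0x1f = 5c9e5cd76039e1e2
query mem[0x0f]=0xd6, mem[0x06]=0x60, mem[0x07]=0x39, mem[0x24]=0x39

MEM[0x0f,0x06,0x07,0x24] = d6 60 39 39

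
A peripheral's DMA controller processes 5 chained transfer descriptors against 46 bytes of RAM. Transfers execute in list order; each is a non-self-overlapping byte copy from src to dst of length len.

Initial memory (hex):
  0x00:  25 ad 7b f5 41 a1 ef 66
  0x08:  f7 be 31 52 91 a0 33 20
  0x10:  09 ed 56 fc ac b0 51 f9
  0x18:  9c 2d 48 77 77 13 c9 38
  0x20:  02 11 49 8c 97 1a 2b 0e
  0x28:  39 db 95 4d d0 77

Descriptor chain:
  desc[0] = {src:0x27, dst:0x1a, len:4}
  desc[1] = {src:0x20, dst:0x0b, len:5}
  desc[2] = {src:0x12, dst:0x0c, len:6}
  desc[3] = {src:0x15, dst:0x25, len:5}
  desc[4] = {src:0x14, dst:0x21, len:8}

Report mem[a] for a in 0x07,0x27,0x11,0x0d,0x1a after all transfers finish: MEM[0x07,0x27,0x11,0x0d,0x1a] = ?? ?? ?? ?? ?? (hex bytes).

D0: mem[0x1a..0x1d] <- [0e 39 db 95]
D1: mem[0x0b..0x0f] <- [02 11 49 8c 97]
D2: mem[0x0c..0x11] <- [56 fc ac b0 51 f9]
D3: mem[0x25..0x29] <- [b0 51 f9 9c 2d]
D4: mem[0x21..0x28] <- [ac b0 51 f9 9c 2d 0e 39]
query mem[0x07]=0x66, mem[0x27]=0x0e, mem[0x11]=0xf9, mem[0x0d]=0xfc, mem[0x1a]=0x0e

MEM[0x07,0x27,0x11,0x0d,0x1a] = 66 0e f9 fc 0e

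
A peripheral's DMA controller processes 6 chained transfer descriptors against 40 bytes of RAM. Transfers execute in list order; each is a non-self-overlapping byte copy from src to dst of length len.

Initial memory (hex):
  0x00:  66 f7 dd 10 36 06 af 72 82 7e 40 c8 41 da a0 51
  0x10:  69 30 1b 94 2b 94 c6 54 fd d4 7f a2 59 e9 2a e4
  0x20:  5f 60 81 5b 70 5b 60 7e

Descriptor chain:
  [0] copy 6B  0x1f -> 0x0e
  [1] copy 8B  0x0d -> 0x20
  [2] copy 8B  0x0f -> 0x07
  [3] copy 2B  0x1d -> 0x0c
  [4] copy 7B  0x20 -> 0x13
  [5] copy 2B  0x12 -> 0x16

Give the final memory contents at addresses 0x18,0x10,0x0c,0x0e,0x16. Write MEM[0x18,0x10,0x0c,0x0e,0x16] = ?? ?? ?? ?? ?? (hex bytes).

MEM[0x18,0x10,0x0c,0x0e,0x16] = 5b 60 e9 c6 5b

#0 dst[0x0e+6] := {0xe4,0x5f,0x60,0x81,0x5b,0x70}
#1 dst[0x20+8] := {0xda,0xe4,0x5f,0x60,0x81,0x5b,0x70,0x2b}
#2 dst[0x07+8] := {0x5f,0x60,0x81,0x5b,0x70,0x2b,0x94,0xc6}
#3 dst[0x0c+2] := {0xe9,0x2a}
#4 dst[0x13+7] := {0xda,0xe4,0x5f,0x60,0x81,0x5b,0x70}
#5 dst[0x16+2] := {0x5b,0xda}
query mem[0x18]=0x5b, mem[0x10]=0x60, mem[0x0c]=0xe9, mem[0x0e]=0xc6, mem[0x16]=0x5b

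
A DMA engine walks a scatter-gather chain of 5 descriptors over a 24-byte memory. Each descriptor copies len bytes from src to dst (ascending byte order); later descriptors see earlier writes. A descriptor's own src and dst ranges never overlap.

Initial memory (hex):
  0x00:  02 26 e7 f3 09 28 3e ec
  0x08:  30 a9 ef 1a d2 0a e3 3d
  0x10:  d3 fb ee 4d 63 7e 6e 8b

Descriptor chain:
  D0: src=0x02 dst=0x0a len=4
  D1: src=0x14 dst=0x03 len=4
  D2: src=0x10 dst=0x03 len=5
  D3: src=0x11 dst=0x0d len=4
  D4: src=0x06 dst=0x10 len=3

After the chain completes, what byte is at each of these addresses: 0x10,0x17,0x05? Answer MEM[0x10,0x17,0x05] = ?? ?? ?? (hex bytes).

MEM[0x10,0x17,0x05] = 4d 8b ee

  after D0: wrote 4B at 0x0a = e7f30928
  after D1: wrote 4B at 0x03 = 637e6e8b
  after D2: wrote 5B at 0x03 = d3fbee4d63
  after D3: wrote 4B at 0x0d = fbee4d63
  after D4: wrote 3B at 0x10 = 4d6330
query mem[0x10]=0x4d, mem[0x17]=0x8b, mem[0x05]=0xee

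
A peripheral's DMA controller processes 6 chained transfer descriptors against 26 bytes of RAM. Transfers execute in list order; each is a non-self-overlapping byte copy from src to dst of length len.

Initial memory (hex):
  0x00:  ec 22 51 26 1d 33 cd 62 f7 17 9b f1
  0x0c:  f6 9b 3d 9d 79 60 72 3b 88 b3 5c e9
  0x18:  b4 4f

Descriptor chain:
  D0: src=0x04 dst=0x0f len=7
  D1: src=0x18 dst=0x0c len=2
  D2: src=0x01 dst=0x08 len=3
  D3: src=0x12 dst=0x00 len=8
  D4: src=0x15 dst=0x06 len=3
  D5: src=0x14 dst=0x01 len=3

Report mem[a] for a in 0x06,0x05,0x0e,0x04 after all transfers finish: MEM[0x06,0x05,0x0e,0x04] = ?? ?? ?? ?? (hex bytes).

MEM[0x06,0x05,0x0e,0x04] = 9b e9 3d 5c

[0] 0x04->0x0f len=7 : 1d 33 cd 62 f7 17 9b
[1] 0x18->0x0c len=2 : b4 4f
[2] 0x01->0x08 len=3 : 22 51 26
[3] 0x12->0x00 len=8 : 62 f7 17 9b 5c e9 b4 4f
[4] 0x15->0x06 len=3 : 9b 5c e9
[5] 0x14->0x01 len=3 : 17 9b 5c
query mem[0x06]=0x9b, mem[0x05]=0xe9, mem[0x0e]=0x3d, mem[0x04]=0x5c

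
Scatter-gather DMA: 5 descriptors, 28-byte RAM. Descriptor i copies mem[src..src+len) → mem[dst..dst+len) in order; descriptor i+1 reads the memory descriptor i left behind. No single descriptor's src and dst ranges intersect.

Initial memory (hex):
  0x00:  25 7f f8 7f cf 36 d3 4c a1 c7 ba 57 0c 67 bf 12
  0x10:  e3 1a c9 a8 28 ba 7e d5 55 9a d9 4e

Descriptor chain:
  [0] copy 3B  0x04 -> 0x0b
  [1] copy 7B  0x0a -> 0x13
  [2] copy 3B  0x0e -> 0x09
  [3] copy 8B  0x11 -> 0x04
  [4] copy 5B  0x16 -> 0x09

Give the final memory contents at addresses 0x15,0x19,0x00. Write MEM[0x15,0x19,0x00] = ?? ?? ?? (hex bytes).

MEM[0x15,0x19,0x00] = 36 e3 25

  after D0: wrote 3B at 0x0b = cf36d3
  after D1: wrote 7B at 0x13 = bacf36d3bf12e3
  after D2: wrote 3B at 0x09 = bf12e3
  after D3: wrote 8B at 0x04 = 1ac9bacf36d3bf12
  after D4: wrote 5B at 0x09 = d3bf12e3d9
query mem[0x15]=0x36, mem[0x19]=0xe3, mem[0x00]=0x25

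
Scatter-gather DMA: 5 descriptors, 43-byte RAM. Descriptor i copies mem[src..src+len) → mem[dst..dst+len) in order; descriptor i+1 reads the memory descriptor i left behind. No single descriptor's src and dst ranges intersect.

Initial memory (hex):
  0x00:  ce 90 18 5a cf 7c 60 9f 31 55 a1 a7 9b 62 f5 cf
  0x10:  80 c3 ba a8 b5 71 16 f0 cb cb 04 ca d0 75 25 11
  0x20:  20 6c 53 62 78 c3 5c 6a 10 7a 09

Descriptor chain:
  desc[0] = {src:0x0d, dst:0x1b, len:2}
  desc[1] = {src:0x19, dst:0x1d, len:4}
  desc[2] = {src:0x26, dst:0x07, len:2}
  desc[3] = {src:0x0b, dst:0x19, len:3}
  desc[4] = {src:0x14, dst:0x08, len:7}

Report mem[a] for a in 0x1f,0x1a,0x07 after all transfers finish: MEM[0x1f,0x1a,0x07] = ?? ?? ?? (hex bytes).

MEM[0x1f,0x1a,0x07] = 62 9b 5c

[0] 0x0d->0x1b len=2 : 62 f5
[1] 0x19->0x1d len=4 : cb 04 62 f5
[2] 0x26->0x07 len=2 : 5c 6a
[3] 0x0b->0x19 len=3 : a7 9b 62
[4] 0x14->0x08 len=7 : b5 71 16 f0 cb a7 9b
query mem[0x1f]=0x62, mem[0x1a]=0x9b, mem[0x07]=0x5c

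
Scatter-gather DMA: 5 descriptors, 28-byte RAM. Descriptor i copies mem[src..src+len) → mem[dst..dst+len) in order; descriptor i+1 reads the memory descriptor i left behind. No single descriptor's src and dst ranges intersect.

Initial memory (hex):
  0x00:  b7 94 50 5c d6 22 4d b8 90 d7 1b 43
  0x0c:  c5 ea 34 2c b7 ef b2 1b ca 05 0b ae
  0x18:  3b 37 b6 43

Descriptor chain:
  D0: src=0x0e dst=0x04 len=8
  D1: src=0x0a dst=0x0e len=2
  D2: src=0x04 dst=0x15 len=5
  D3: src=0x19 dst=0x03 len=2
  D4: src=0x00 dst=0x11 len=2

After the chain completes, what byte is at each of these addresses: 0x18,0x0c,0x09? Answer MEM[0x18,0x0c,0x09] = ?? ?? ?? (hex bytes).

MEM[0x18,0x0c,0x09] = ef c5 1b

  after D0: wrote 8B at 0x04 = 342cb7efb21bca05
  after D1: wrote 2B at 0x0e = ca05
  after D2: wrote 5B at 0x15 = 342cb7efb2
  after D3: wrote 2B at 0x03 = b2b6
  after D4: wrote 2B at 0x11 = b794
query mem[0x18]=0xef, mem[0x0c]=0xc5, mem[0x09]=0x1b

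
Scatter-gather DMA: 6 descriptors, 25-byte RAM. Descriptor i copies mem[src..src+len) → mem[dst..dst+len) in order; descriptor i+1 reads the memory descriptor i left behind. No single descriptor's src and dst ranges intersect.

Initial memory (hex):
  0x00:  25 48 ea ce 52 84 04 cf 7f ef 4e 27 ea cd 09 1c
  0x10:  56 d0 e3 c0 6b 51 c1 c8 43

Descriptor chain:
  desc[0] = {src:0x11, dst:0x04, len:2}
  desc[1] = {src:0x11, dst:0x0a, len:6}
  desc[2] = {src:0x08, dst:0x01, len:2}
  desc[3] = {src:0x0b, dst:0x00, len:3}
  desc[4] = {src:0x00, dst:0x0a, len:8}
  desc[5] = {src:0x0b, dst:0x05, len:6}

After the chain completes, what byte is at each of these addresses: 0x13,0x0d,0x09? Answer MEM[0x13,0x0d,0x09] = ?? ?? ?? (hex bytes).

D0: mem[0x04..0x05] <- [d0 e3]
D1: mem[0x0a..0x0f] <- [d0 e3 c0 6b 51 c1]
D2: mem[0x01..0x02] <- [7f ef]
D3: mem[0x00..0x02] <- [e3 c0 6b]
D4: mem[0x0a..0x11] <- [e3 c0 6b ce d0 e3 04 cf]
D5: mem[0x05..0x0a] <- [c0 6b ce d0 e3 04]
query mem[0x13]=0xc0, mem[0x0d]=0xce, mem[0x09]=0xe3

MEM[0x13,0x0d,0x09] = c0 ce e3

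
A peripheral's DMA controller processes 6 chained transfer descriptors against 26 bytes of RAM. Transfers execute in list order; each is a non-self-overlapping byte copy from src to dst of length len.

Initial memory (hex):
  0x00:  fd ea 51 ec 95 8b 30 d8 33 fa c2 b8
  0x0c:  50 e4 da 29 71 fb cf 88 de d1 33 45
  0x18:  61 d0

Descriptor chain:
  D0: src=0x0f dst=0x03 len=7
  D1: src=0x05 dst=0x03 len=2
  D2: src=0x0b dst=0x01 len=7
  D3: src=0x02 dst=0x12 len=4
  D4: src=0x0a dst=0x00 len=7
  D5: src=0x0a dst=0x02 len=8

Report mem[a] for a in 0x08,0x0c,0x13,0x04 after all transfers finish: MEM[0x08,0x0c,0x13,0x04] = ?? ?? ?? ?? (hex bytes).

D0: mem[0x03..0x09] <- [29 71 fb cf 88 de d1]
D1: mem[0x03..0x04] <- [fb cf]
D2: mem[0x01..0x07] <- [b8 50 e4 da 29 71 fb]
D3: mem[0x12..0x15] <- [50 e4 da 29]
D4: mem[0x00..0x06] <- [c2 b8 50 e4 da 29 71]
D5: mem[0x02..0x09] <- [c2 b8 50 e4 da 29 71 fb]
query mem[0x08]=0x71, mem[0x0c]=0x50, mem[0x13]=0xe4, mem[0x04]=0x50

MEM[0x08,0x0c,0x13,0x04] = 71 50 e4 50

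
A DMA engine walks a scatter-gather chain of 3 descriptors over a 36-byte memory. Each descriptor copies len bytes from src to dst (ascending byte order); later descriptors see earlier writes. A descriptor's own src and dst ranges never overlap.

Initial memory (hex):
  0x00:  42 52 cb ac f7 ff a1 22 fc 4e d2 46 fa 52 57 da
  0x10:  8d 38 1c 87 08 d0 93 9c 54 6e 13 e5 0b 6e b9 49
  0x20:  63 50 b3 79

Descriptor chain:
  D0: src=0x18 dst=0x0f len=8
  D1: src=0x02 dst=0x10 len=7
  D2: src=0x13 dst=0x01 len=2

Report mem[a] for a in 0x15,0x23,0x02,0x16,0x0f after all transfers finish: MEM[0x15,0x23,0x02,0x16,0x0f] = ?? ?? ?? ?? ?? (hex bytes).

MEM[0x15,0x23,0x02,0x16,0x0f] = 22 79 a1 fc 54

  after D0: wrote 8B at 0x0f = 546e13e50b6eb949
  after D1: wrote 7B at 0x10 = cbacf7ffa122fc
  after D2: wrote 2B at 0x01 = ffa1
query mem[0x15]=0x22, mem[0x23]=0x79, mem[0x02]=0xa1, mem[0x16]=0xfc, mem[0x0f]=0x54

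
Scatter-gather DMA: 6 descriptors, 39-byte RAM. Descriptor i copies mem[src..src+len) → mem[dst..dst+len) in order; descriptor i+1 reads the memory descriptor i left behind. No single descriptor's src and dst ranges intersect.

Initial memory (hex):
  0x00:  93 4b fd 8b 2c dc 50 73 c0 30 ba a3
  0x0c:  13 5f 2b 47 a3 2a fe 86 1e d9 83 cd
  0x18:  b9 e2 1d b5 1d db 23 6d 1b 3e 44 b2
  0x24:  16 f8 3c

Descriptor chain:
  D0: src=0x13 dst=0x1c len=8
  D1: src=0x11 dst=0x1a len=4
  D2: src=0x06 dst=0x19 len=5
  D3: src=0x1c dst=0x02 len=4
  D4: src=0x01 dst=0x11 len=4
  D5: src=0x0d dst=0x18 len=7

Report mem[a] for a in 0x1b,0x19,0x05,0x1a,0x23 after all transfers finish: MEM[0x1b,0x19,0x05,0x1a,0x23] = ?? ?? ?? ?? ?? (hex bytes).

#0 dst[0x1c+8] := {0x86,0x1e,0xd9,0x83,0xcd,0xb9,0xe2,0x1d}
#1 dst[0x1a+4] := {0x2a,0xfe,0x86,0x1e}
#2 dst[0x19+5] := {0x50,0x73,0xc0,0x30,0xba}
#3 dst[0x02+4] := {0x30,0xba,0xd9,0x83}
#4 dst[0x11+4] := {0x4b,0x30,0xba,0xd9}
#5 dst[0x18+7] := {0x5f,0x2b,0x47,0xa3,0x4b,0x30,0xba}
query mem[0x1b]=0xa3, mem[0x19]=0x2b, mem[0x05]=0x83, mem[0x1a]=0x47, mem[0x23]=0x1d

MEM[0x1b,0x19,0x05,0x1a,0x23] = a3 2b 83 47 1d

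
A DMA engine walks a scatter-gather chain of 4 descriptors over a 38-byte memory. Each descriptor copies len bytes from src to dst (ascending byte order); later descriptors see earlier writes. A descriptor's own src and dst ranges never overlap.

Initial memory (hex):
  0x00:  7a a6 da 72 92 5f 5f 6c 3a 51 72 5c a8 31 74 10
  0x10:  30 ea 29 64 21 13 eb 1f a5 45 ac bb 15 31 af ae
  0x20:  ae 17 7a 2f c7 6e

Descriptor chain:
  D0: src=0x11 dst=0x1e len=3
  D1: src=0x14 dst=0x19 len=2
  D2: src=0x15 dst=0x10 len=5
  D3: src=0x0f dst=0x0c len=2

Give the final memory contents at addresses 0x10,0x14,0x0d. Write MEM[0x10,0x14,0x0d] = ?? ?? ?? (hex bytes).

MEM[0x10,0x14,0x0d] = 13 21 13

#0 dst[0x1e+3] := {0xea,0x29,0x64}
#1 dst[0x19+2] := {0x21,0x13}
#2 dst[0x10+5] := {0x13,0xeb,0x1f,0xa5,0x21}
#3 dst[0x0c+2] := {0x10,0x13}
query mem[0x10]=0x13, mem[0x14]=0x21, mem[0x0d]=0x13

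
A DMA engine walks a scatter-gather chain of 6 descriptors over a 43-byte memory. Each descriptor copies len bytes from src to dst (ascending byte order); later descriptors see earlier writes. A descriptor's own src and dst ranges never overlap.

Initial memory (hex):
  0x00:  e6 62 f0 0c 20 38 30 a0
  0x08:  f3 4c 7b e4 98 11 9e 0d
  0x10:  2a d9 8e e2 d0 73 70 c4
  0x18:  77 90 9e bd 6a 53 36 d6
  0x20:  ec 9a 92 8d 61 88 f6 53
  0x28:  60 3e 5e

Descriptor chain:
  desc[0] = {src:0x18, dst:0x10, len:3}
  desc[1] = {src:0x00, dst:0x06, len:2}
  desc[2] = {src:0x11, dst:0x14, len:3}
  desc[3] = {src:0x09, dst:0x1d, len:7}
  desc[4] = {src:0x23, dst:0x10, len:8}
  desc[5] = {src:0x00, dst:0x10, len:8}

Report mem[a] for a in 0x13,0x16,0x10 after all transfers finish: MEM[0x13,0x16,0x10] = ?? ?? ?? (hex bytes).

MEM[0x13,0x16,0x10] = 0c e6 e6

  after D0: wrote 3B at 0x10 = 77909e
  after D1: wrote 2B at 0x06 = e662
  after D2: wrote 3B at 0x14 = 909ee2
  after D3: wrote 7B at 0x1d = 4c7be498119e0d
  after D4: wrote 8B at 0x10 = 0d6188f653603e5e
  after D5: wrote 8B at 0x10 = e662f00c2038e662
query mem[0x13]=0x0c, mem[0x16]=0xe6, mem[0x10]=0xe6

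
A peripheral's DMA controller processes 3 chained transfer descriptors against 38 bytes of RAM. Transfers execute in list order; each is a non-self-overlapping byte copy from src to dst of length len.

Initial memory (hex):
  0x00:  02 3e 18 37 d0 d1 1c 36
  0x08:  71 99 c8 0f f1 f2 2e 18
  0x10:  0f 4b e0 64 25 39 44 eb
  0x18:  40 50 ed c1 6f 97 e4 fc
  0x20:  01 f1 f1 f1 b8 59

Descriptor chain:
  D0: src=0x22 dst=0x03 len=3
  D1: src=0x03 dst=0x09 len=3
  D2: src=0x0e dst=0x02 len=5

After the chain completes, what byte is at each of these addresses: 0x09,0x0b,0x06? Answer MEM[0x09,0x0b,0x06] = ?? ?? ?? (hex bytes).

#0 dst[0x03+3] := {0xf1,0xf1,0xb8}
#1 dst[0x09+3] := {0xf1,0xf1,0xb8}
#2 dst[0x02+5] := {0x2e,0x18,0x0f,0x4b,0xe0}
query mem[0x09]=0xf1, mem[0x0b]=0xb8, mem[0x06]=0xe0

MEM[0x09,0x0b,0x06] = f1 b8 e0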